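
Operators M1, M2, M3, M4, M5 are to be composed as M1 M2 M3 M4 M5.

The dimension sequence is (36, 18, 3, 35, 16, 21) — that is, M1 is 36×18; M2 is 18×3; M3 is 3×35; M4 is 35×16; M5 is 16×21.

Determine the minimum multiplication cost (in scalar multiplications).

6900

Adjacent pairs: M1M2 = 36·18·3 = 1944; M2M3 = 18·3·35 = 1890; M3M4 = 3·35·16 = 1680; M4M5 = 35·16·21 = 11760.
Length 3: M1..M3: k=1: 0+1890+36·18·35=24570; k=2: 1944+0+36·3·35=5724 → min 5724 | M2..M4: k=2: 0+1680+18·3·16=2544; k=3: 1890+0+18·35·16=11970 → min 2544 | M3..M5: k=3: 0+11760+3·35·21=13965; k=4: 1680+0+3·16·21=2688 → min 2688.
Length 4: M1..M4: k=1: 0+2544+36·18·16=12912; k=2: 1944+1680+36·3·16=5352; k=3: 5724+0+36·35·16=25884 → min 5352 | M2..M5: k=2: 0+2688+18·3·21=3822; k=3: 1890+11760+18·35·21=26880; k=4: 2544+0+18·16·21=8592 → min 3822.
Length 5: M1..M5: k=1: 0+3822+36·18·21=17430; k=2: 1944+2688+36·3·21=6900; k=3: 5724+11760+36·35·21=43944; k=4: 5352+0+36·16·21=17448 → min 6900.
Optimal order: ((M1 M2) ((M3 M4) M5)) with cost 6900.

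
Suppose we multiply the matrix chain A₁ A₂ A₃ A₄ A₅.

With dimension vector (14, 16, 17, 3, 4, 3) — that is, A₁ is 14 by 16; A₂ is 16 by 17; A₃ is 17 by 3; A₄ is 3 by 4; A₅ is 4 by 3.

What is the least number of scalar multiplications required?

1650

Adjacent pairs: A₁A₂ = 14·16·17 = 3808; A₂A₃ = 16·17·3 = 816; A₃A₄ = 17·3·4 = 204; A₄A₅ = 3·4·3 = 36.
Length 3: A₁..A₃: k=1: 0+816+14·16·3=1488; k=2: 3808+0+14·17·3=4522 → min 1488 | A₂..A₄: k=2: 0+204+16·17·4=1292; k=3: 816+0+16·3·4=1008 → min 1008 | A₃..A₅: k=3: 0+36+17·3·3=189; k=4: 204+0+17·4·3=408 → min 189.
Length 4: A₁..A₄: k=1: 0+1008+14·16·4=1904; k=2: 3808+204+14·17·4=4964; k=3: 1488+0+14·3·4=1656 → min 1656 | A₂..A₅: k=2: 0+189+16·17·3=1005; k=3: 816+36+16·3·3=996; k=4: 1008+0+16·4·3=1200 → min 996.
Length 5: A₁..A₅: k=1: 0+996+14·16·3=1668; k=2: 3808+189+14·17·3=4711; k=3: 1488+36+14·3·3=1650; k=4: 1656+0+14·4·3=1824 → min 1650.
Optimal order: ((A₁ (A₂ A₃)) (A₄ A₅)) with cost 1650.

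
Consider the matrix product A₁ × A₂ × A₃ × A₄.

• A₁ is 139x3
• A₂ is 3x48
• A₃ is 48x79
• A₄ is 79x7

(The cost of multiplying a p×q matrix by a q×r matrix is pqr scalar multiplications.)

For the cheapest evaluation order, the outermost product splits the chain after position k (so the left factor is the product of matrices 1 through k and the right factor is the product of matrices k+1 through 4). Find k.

1

Adjacent pairs: A₁A₂ = 139·3·48 = 20016; A₂A₃ = 3·48·79 = 11376; A₃A₄ = 48·79·7 = 26544.
Length 3: A₁..A₃: k=1: 0+11376+139·3·79=44319; k=2: 20016+0+139·48·79=547104 → min 44319 | A₂..A₄: k=2: 0+26544+3·48·7=27552; k=3: 11376+0+3·79·7=13035 → min 13035.
Top-level splits: k=1: (A₁..A₁)·(A₂..A₄) → 0+13035+139·3·7 = 15954; k=2: (A₁..A₂)·(A₃..A₄) → 20016+26544+139·48·7 = 93264; k=3: (A₁..A₃)·(A₄..A₄) → 44319+0+139·79·7 = 121186.
Best split is after A₁, i.e. k = 1.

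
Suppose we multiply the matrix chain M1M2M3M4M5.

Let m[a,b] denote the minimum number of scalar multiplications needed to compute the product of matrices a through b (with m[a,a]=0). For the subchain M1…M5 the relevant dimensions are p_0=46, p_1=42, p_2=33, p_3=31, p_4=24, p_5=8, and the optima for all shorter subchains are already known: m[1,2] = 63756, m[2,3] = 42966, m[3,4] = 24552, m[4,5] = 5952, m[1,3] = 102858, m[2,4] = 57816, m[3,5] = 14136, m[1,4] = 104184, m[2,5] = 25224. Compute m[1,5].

m[1,5] = min over k∈[1,4] of m[1,k]+m[k+1,5]+p_{0}·p_k·p_{5}.
k=1: 0 + 25224 + 46·42·8 = 40680; k=2: 63756 + 14136 + 46·33·8 = 90036; k=3: 102858 + 5952 + 46·31·8 = 120218; k=4: 104184 + 0 + 46·24·8 = 113016.
Minimum: 40680 at k=1.

40680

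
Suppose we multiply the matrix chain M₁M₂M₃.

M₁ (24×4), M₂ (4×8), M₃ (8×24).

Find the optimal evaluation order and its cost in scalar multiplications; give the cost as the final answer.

(M₁(M₂M₃)): cost 3072.
((M₁M₂)M₃): cost 5376.
Optimal: (M₁(M₂M₃)) with cost 3072.

3072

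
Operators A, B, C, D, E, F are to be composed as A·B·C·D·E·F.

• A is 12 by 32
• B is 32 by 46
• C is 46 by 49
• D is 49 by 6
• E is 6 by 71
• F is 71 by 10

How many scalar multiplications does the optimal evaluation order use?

Adjacent pairs: AB = 12·32·46 = 17664; BC = 32·46·49 = 72128; CD = 46·49·6 = 13524; DE = 49·6·71 = 20874; EF = 6·71·10 = 4260.
Length 3: A..C: k=1: 0+72128+12·32·49=90944; k=2: 17664+0+12·46·49=44712 → min 44712 | B..D: k=2: 0+13524+32·46·6=22356; k=3: 72128+0+32·49·6=81536 → min 22356 | C..E: k=3: 0+20874+46·49·71=180908; k=4: 13524+0+46·6·71=33120 → min 33120 | D..F: k=4: 0+4260+49·6·10=7200; k=5: 20874+0+49·71·10=55664 → min 7200.
Length 4: A..D: k=1: 0+22356+12·32·6=24660; k=2: 17664+13524+12·46·6=34500; k=3: 44712+0+12·49·6=48240 → min 24660 | B..E: k=2: 0+33120+32·46·71=137632; k=3: 72128+20874+32·49·71=204330; k=4: 22356+0+32·6·71=35988 → min 35988 | C..F: k=3: 0+7200+46·49·10=29740; k=4: 13524+4260+46·6·10=20544; k=5: 33120+0+46·71·10=65780 → min 20544.
Length 5: A..E: k=1: 0+35988+12·32·71=63252; k=2: 17664+33120+12·46·71=89976; k=3: 44712+20874+12·49·71=107334; k=4: 24660+0+12·6·71=29772 → min 29772 | B..F: k=2: 0+20544+32·46·10=35264; k=3: 72128+7200+32·49·10=95008; k=4: 22356+4260+32·6·10=28536; k=5: 35988+0+32·71·10=58708 → min 28536.
Length 6: A..F: k=1: 0+28536+12·32·10=32376; k=2: 17664+20544+12·46·10=43728; k=3: 44712+7200+12·49·10=57792; k=4: 24660+4260+12·6·10=29640; k=5: 29772+0+12·71·10=38292 → min 29640.
Optimal order: ((A·(B·(C·D)))·(E·F)) with cost 29640.

29640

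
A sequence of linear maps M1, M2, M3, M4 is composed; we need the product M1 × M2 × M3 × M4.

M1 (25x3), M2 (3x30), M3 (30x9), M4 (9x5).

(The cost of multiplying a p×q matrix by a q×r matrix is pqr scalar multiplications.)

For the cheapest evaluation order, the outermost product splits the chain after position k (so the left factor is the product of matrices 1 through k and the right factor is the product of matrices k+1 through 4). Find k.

1

Adjacent pairs: M1M2 = 25·3·30 = 2250; M2M3 = 3·30·9 = 810; M3M4 = 30·9·5 = 1350.
Length 3: M1..M3: k=1: 0+810+25·3·9=1485; k=2: 2250+0+25·30·9=9000 → min 1485 | M2..M4: k=2: 0+1350+3·30·5=1800; k=3: 810+0+3·9·5=945 → min 945.
Top-level splits: k=1: (M1..M1)·(M2..M4) → 0+945+25·3·5 = 1320; k=2: (M1..M2)·(M3..M4) → 2250+1350+25·30·5 = 7350; k=3: (M1..M3)·(M4..M4) → 1485+0+25·9·5 = 2610.
Best split is after M1, i.e. k = 1.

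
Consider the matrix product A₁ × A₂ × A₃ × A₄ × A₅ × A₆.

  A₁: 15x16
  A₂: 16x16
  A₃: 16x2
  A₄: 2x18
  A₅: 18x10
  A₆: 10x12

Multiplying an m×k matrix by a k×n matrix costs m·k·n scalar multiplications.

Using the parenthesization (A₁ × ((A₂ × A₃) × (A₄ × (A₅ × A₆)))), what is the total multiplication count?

6368

(A₂ × A₃): 16×16 by 16×2 → 16×2, cost 16·16·2 = 512
(A₅ × A₆): 18×10 by 10×12 → 18×12, cost 18·10·12 = 2160
(A₄ × (A₅ × A₆)): 2×18 by 18×12 → 2×12, cost 2·18·12 = 432; cumulative 2592
((A₂ × A₃) × (A₄ × (A₅ × A₆))): 16×2 by 2×12 → 16×12, cost 16·2·12 = 384; cumulative 3488
(A₁ × ((A₂ × A₃) × (A₄ × (A₅ × A₆)))): 15×16 by 16×12 → 15×12, cost 15·16·12 = 2880; cumulative 6368
Total: 6368 scalar multiplications.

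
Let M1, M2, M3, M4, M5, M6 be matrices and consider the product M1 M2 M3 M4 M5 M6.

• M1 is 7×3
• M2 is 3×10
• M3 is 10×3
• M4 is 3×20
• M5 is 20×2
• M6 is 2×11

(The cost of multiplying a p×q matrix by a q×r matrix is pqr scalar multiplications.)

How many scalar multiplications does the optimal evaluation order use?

Adjacent pairs: M1M2 = 7·3·10 = 210; M2M3 = 3·10·3 = 90; M3M4 = 10·3·20 = 600; M4M5 = 3·20·2 = 120; M5M6 = 20·2·11 = 440.
Length 3: M1..M3: k=1: 0+90+7·3·3=153; k=2: 210+0+7·10·3=420 → min 153 | M2..M4: k=2: 0+600+3·10·20=1200; k=3: 90+0+3·3·20=270 → min 270 | M3..M5: k=3: 0+120+10·3·2=180; k=4: 600+0+10·20·2=1000 → min 180 | M4..M6: k=4: 0+440+3·20·11=1100; k=5: 120+0+3·2·11=186 → min 186.
Length 4: M1..M4: k=1: 0+270+7·3·20=690; k=2: 210+600+7·10·20=2210; k=3: 153+0+7·3·20=573 → min 573 | M2..M5: k=2: 0+180+3·10·2=240; k=3: 90+120+3·3·2=228; k=4: 270+0+3·20·2=390 → min 228 | M3..M6: k=3: 0+186+10·3·11=516; k=4: 600+440+10·20·11=3240; k=5: 180+0+10·2·11=400 → min 400.
Length 5: M1..M5: k=1: 0+228+7·3·2=270; k=2: 210+180+7·10·2=530; k=3: 153+120+7·3·2=315; k=4: 573+0+7·20·2=853 → min 270 | M2..M6: k=2: 0+400+3·10·11=730; k=3: 90+186+3·3·11=375; k=4: 270+440+3·20·11=1370; k=5: 228+0+3·2·11=294 → min 294.
Length 6: M1..M6: k=1: 0+294+7·3·11=525; k=2: 210+400+7·10·11=1380; k=3: 153+186+7·3·11=570; k=4: 573+440+7·20·11=2553; k=5: 270+0+7·2·11=424 → min 424.
Optimal order: ((M1 ((M2 M3) (M4 M5))) M6) with cost 424.

424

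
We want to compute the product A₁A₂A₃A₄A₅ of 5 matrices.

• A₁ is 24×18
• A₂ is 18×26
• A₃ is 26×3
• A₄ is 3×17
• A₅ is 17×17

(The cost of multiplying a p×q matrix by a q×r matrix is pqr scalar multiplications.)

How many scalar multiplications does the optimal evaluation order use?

4791

Adjacent pairs: A₁A₂ = 24·18·26 = 11232; A₂A₃ = 18·26·3 = 1404; A₃A₄ = 26·3·17 = 1326; A₄A₅ = 3·17·17 = 867.
Length 3: A₁..A₃: k=1: 0+1404+24·18·3=2700; k=2: 11232+0+24·26·3=13104 → min 2700 | A₂..A₄: k=2: 0+1326+18·26·17=9282; k=3: 1404+0+18·3·17=2322 → min 2322 | A₃..A₅: k=3: 0+867+26·3·17=2193; k=4: 1326+0+26·17·17=8840 → min 2193.
Length 4: A₁..A₄: k=1: 0+2322+24·18·17=9666; k=2: 11232+1326+24·26·17=23166; k=3: 2700+0+24·3·17=3924 → min 3924 | A₂..A₅: k=2: 0+2193+18·26·17=10149; k=3: 1404+867+18·3·17=3189; k=4: 2322+0+18·17·17=7524 → min 3189.
Length 5: A₁..A₅: k=1: 0+3189+24·18·17=10533; k=2: 11232+2193+24·26·17=24033; k=3: 2700+867+24·3·17=4791; k=4: 3924+0+24·17·17=10860 → min 4791.
Optimal order: ((A₁(A₂A₃))(A₄A₅)) with cost 4791.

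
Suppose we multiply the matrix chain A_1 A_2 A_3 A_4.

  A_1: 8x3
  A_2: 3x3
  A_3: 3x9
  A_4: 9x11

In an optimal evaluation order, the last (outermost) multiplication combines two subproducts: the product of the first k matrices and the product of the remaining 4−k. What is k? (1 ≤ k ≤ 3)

Adjacent pairs: A_1A_2 = 8·3·3 = 72; A_2A_3 = 3·3·9 = 81; A_3A_4 = 3·9·11 = 297.
Length 3: A_1..A_3: k=1: 0+81+8·3·9=297; k=2: 72+0+8·3·9=288 → min 288 | A_2..A_4: k=2: 0+297+3·3·11=396; k=3: 81+0+3·9·11=378 → min 378.
Top-level splits: k=1: (A_1..A_1)·(A_2..A_4) → 0+378+8·3·11 = 642; k=2: (A_1..A_2)·(A_3..A_4) → 72+297+8·3·11 = 633; k=3: (A_1..A_3)·(A_4..A_4) → 288+0+8·9·11 = 1080.
Best split is after A_2, i.e. k = 2.

2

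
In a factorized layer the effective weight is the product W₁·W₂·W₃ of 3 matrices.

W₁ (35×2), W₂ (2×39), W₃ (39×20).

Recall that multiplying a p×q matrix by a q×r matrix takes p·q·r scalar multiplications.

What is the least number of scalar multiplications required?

2960

Order (W₁·(W₂·W₃)): (W₂·W₃): 2×39 by 39×20 → 2×20, cost 2·39·20 = 1560; (W₁·(W₂·W₃)): 35×2 by 2×20 → 35×20, cost 35·2·20 = 1400; cumulative 2960. Total 2960.
Order ((W₁·W₂)·W₃): (W₁·W₂): 35×2 by 2×39 → 35×39, cost 35·2·39 = 2730; ((W₁·W₂)·W₃): 35×39 by 39×20 → 35×20, cost 35·39·20 = 27300; cumulative 30030. Total 30030.
Minimum: 2960.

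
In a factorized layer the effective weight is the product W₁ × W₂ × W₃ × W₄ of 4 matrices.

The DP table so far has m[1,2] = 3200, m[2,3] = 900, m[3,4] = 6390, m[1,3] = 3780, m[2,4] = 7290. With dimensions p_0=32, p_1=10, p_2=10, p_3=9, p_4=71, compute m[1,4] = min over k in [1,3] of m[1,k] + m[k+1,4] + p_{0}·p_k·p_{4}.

m[1,4] = min over k∈[1,3] of m[1,k]+m[k+1,4]+p_{0}·p_k·p_{4}.
k=1: 0 + 7290 + 32·10·71 = 30010; k=2: 3200 + 6390 + 32·10·71 = 32310; k=3: 3780 + 0 + 32·9·71 = 24228.
Minimum: 24228 at k=3.

24228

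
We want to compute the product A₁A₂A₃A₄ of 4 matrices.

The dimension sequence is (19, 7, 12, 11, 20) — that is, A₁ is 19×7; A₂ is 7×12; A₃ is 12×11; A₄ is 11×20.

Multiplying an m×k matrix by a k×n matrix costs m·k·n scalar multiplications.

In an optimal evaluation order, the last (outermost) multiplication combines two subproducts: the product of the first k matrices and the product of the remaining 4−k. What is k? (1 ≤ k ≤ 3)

1

Adjacent pairs: A₁A₂ = 19·7·12 = 1596; A₂A₃ = 7·12·11 = 924; A₃A₄ = 12·11·20 = 2640.
Length 3: A₁..A₃: k=1: 0+924+19·7·11=2387; k=2: 1596+0+19·12·11=4104 → min 2387 | A₂..A₄: k=2: 0+2640+7·12·20=4320; k=3: 924+0+7·11·20=2464 → min 2464.
Top-level splits: k=1: (A₁..A₁)·(A₂..A₄) → 0+2464+19·7·20 = 5124; k=2: (A₁..A₂)·(A₃..A₄) → 1596+2640+19·12·20 = 8796; k=3: (A₁..A₃)·(A₄..A₄) → 2387+0+19·11·20 = 6567.
Best split is after A₁, i.e. k = 1.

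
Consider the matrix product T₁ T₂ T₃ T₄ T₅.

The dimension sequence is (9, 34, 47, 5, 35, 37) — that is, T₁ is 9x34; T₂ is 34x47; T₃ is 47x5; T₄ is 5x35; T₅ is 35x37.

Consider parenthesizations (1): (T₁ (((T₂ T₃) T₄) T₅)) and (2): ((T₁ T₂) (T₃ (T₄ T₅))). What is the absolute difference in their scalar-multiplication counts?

Order (1) = (T₁ (((T₂ T₃) T₄) T₅)): (T₂ T₃): 34×47 by 47×5 → 34×5, cost 34·47·5 = 7990; ((T₂ T₃) T₄): 34×5 by 5×35 → 34×35, cost 34·5·35 = 5950; cumulative 13940; (((T₂ T₃) T₄) T₅): 34×35 by 35×37 → 34×37, cost 34·35·37 = 44030; cumulative 57970; (T₁ (((T₂ T₃) T₄) T₅)): 9×34 by 34×37 → 9×37, cost 9·34·37 = 11322; cumulative 69292. Total 69292.
Order (2) = ((T₁ T₂) (T₃ (T₄ T₅))): (T₁ T₂): 9×34 by 34×47 → 9×47, cost 9·34·47 = 14382; (T₄ T₅): 5×35 by 35×37 → 5×37, cost 5·35·37 = 6475; (T₃ (T₄ T₅)): 47×5 by 5×37 → 47×37, cost 47·5·37 = 8695; cumulative 15170; ((T₁ T₂) (T₃ (T₄ T₅))): 9×47 by 47×37 → 9×37, cost 9·47·37 = 15651; cumulative 45203. Total 45203.
Difference: |69292 − 45203| = 24089.

24089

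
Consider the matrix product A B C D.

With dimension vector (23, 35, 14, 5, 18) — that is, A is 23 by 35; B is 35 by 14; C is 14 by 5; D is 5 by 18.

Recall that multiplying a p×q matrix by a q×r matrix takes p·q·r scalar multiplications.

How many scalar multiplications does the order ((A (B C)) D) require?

(B C): 35×14 by 14×5 → 35×5, cost 35·14·5 = 2450
(A (B C)): 23×35 by 35×5 → 23×5, cost 23·35·5 = 4025; cumulative 6475
((A (B C)) D): 23×5 by 5×18 → 23×18, cost 23·5·18 = 2070; cumulative 8545
Total: 8545 scalar multiplications.

8545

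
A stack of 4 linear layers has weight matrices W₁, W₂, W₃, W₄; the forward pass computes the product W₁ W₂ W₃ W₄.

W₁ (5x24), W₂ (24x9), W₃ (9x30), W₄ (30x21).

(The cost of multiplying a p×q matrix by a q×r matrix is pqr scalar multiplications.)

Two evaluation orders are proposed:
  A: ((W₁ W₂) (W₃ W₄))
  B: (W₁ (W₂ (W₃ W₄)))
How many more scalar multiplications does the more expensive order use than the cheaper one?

Order A = ((W₁ W₂) (W₃ W₄)): (W₁ W₂): 5×24 by 24×9 → 5×9, cost 5·24·9 = 1080; (W₃ W₄): 9×30 by 30×21 → 9×21, cost 9·30·21 = 5670; ((W₁ W₂) (W₃ W₄)): 5×9 by 9×21 → 5×21, cost 5·9·21 = 945; cumulative 7695. Total 7695.
Order B = (W₁ (W₂ (W₃ W₄))): (W₃ W₄): 9×30 by 30×21 → 9×21, cost 9·30·21 = 5670; (W₂ (W₃ W₄)): 24×9 by 9×21 → 24×21, cost 24·9·21 = 4536; cumulative 10206; (W₁ (W₂ (W₃ W₄))): 5×24 by 24×21 → 5×21, cost 5·24·21 = 2520; cumulative 12726. Total 12726.
Difference: |7695 − 12726| = 5031.

5031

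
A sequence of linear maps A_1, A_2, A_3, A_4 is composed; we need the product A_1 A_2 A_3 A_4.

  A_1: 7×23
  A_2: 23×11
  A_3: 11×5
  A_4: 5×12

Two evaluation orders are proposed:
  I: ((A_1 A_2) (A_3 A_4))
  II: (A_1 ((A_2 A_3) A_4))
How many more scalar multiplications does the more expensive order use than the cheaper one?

1222

Order I = ((A_1 A_2) (A_3 A_4)): (A_1 A_2): 7×23 by 23×11 → 7×11, cost 7·23·11 = 1771; (A_3 A_4): 11×5 by 5×12 → 11×12, cost 11·5·12 = 660; ((A_1 A_2) (A_3 A_4)): 7×11 by 11×12 → 7×12, cost 7·11·12 = 924; cumulative 3355. Total 3355.
Order II = (A_1 ((A_2 A_3) A_4)): (A_2 A_3): 23×11 by 11×5 → 23×5, cost 23·11·5 = 1265; ((A_2 A_3) A_4): 23×5 by 5×12 → 23×12, cost 23·5·12 = 1380; cumulative 2645; (A_1 ((A_2 A_3) A_4)): 7×23 by 23×12 → 7×12, cost 7·23·12 = 1932; cumulative 4577. Total 4577.
Difference: |3355 − 4577| = 1222.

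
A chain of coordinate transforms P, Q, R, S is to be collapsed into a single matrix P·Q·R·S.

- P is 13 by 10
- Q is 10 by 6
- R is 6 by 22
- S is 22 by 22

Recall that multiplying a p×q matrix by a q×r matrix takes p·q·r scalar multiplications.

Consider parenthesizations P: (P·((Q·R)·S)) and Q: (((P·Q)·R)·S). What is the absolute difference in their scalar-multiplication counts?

Order P = (P·((Q·R)·S)): (Q·R): 10×6 by 6×22 → 10×22, cost 10·6·22 = 1320; ((Q·R)·S): 10×22 by 22×22 → 10×22, cost 10·22·22 = 4840; cumulative 6160; (P·((Q·R)·S)): 13×10 by 10×22 → 13×22, cost 13·10·22 = 2860; cumulative 9020. Total 9020.
Order Q = (((P·Q)·R)·S): (P·Q): 13×10 by 10×6 → 13×6, cost 13·10·6 = 780; ((P·Q)·R): 13×6 by 6×22 → 13×22, cost 13·6·22 = 1716; cumulative 2496; (((P·Q)·R)·S): 13×22 by 22×22 → 13×22, cost 13·22·22 = 6292; cumulative 8788. Total 8788.
Difference: |9020 − 8788| = 232.

232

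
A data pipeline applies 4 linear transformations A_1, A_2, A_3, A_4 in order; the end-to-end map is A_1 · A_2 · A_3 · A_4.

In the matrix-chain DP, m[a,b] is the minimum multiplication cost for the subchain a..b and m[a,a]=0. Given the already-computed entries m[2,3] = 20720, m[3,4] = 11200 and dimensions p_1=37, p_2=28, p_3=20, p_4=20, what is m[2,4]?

31920

m[2,4] = min over k∈[2,3] of m[2,k]+m[k+1,4]+p_{1}·p_k·p_{4}.
k=2: 0 + 11200 + 37·28·20 = 31920; k=3: 20720 + 0 + 37·20·20 = 35520.
Minimum: 31920 at k=2.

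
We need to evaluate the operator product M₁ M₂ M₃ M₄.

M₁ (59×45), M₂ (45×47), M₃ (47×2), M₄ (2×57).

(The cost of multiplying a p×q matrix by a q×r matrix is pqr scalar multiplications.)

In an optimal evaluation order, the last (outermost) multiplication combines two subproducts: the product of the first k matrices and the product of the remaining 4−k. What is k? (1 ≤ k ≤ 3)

Adjacent pairs: M₁M₂ = 59·45·47 = 124785; M₂M₃ = 45·47·2 = 4230; M₃M₄ = 47·2·57 = 5358.
Length 3: M₁..M₃: k=1: 0+4230+59·45·2=9540; k=2: 124785+0+59·47·2=130331 → min 9540 | M₂..M₄: k=2: 0+5358+45·47·57=125913; k=3: 4230+0+45·2·57=9360 → min 9360.
Top-level splits: k=1: (M₁..M₁)·(M₂..M₄) → 0+9360+59·45·57 = 160695; k=2: (M₁..M₂)·(M₃..M₄) → 124785+5358+59·47·57 = 288204; k=3: (M₁..M₃)·(M₄..M₄) → 9540+0+59·2·57 = 16266.
Best split is after M₃, i.e. k = 3.

3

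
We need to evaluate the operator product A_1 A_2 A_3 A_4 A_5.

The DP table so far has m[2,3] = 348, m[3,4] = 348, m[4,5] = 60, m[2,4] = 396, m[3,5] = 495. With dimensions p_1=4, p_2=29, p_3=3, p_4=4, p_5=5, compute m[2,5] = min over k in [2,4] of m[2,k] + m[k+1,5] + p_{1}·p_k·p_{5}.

m[2,5] = min over k∈[2,4] of m[2,k]+m[k+1,5]+p_{1}·p_k·p_{5}.
k=2: 0 + 495 + 4·29·5 = 1075; k=3: 348 + 60 + 4·3·5 = 468; k=4: 396 + 0 + 4·4·5 = 476.
Minimum: 468 at k=3.

468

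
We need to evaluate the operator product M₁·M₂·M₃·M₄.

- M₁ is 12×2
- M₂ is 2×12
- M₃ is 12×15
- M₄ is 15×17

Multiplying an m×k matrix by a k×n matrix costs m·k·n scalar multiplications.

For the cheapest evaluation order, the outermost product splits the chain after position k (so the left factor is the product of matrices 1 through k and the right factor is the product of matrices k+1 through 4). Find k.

1

Adjacent pairs: M₁M₂ = 12·2·12 = 288; M₂M₃ = 2·12·15 = 360; M₃M₄ = 12·15·17 = 3060.
Length 3: M₁..M₃: k=1: 0+360+12·2·15=720; k=2: 288+0+12·12·15=2448 → min 720 | M₂..M₄: k=2: 0+3060+2·12·17=3468; k=3: 360+0+2·15·17=870 → min 870.
Top-level splits: k=1: (M₁..M₁)·(M₂..M₄) → 0+870+12·2·17 = 1278; k=2: (M₁..M₂)·(M₃..M₄) → 288+3060+12·12·17 = 5796; k=3: (M₁..M₃)·(M₄..M₄) → 720+0+12·15·17 = 3780.
Best split is after M₁, i.e. k = 1.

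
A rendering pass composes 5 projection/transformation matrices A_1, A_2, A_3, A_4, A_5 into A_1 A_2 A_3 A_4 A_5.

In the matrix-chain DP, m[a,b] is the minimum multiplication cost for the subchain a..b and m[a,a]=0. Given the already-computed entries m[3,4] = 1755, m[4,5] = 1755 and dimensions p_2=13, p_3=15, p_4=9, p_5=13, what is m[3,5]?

3276

m[3,5] = min over k∈[3,4] of m[3,k]+m[k+1,5]+p_{2}·p_k·p_{5}.
k=3: 0 + 1755 + 13·15·13 = 4290; k=4: 1755 + 0 + 13·9·13 = 3276.
Minimum: 3276 at k=4.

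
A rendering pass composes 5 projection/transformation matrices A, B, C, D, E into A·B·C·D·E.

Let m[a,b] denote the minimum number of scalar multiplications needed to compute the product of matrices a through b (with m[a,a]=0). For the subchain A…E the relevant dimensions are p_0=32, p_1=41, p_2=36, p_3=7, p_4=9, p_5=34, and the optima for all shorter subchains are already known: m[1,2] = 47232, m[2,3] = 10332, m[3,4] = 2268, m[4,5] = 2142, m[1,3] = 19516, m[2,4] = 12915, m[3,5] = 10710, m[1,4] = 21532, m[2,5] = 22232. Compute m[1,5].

m[1,5] = min over k∈[1,4] of m[1,k]+m[k+1,5]+p_{0}·p_k·p_{5}.
k=1: 0 + 22232 + 32·41·34 = 66840; k=2: 47232 + 10710 + 32·36·34 = 97110; k=3: 19516 + 2142 + 32·7·34 = 29274; k=4: 21532 + 0 + 32·9·34 = 31324.
Minimum: 29274 at k=3.

29274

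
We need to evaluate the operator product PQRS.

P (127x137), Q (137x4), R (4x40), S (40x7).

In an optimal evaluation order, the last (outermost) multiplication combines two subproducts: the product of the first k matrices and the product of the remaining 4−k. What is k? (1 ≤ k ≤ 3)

Adjacent pairs: PQ = 127·137·4 = 69596; QR = 137·4·40 = 21920; RS = 4·40·7 = 1120.
Length 3: P..R: k=1: 0+21920+127·137·40=717880; k=2: 69596+0+127·4·40=89916 → min 89916 | Q..S: k=2: 0+1120+137·4·7=4956; k=3: 21920+0+137·40·7=60280 → min 4956.
Top-level splits: k=1: (P..P)·(Q..S) → 0+4956+127·137·7 = 126749; k=2: (P..Q)·(R..S) → 69596+1120+127·4·7 = 74272; k=3: (P..R)·(S..S) → 89916+0+127·40·7 = 125476.
Best split is after Q, i.e. k = 2.

2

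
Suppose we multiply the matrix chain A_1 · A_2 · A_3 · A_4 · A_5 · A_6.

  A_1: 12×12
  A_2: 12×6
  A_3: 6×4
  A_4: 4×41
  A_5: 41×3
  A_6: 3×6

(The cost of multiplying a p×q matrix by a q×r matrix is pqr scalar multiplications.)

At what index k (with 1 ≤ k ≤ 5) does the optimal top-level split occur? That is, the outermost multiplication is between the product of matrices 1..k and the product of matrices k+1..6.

Adjacent pairs: A_1A_2 = 12·12·6 = 864; A_2A_3 = 12·6·4 = 288; A_3A_4 = 6·4·41 = 984; A_4A_5 = 4·41·3 = 492; A_5A_6 = 41·3·6 = 738.
Length 3: A_1..A_3: k=1: 0+288+12·12·4=864; k=2: 864+0+12·6·4=1152 → min 864 | A_2..A_4: k=2: 0+984+12·6·41=3936; k=3: 288+0+12·4·41=2256 → min 2256 | A_3..A_5: k=3: 0+492+6·4·3=564; k=4: 984+0+6·41·3=1722 → min 564 | A_4..A_6: k=4: 0+738+4·41·6=1722; k=5: 492+0+4·3·6=564 → min 564.
Length 4: A_1..A_4: k=1: 0+2256+12·12·41=8160; k=2: 864+984+12·6·41=4800; k=3: 864+0+12·4·41=2832 → min 2832 | A_2..A_5: k=2: 0+564+12·6·3=780; k=3: 288+492+12·4·3=924; k=4: 2256+0+12·41·3=3732 → min 780 | A_3..A_6: k=3: 0+564+6·4·6=708; k=4: 984+738+6·41·6=3198; k=5: 564+0+6·3·6=672 → min 672.
Length 5: A_1..A_5: k=1: 0+780+12·12·3=1212; k=2: 864+564+12·6·3=1644; k=3: 864+492+12·4·3=1500; k=4: 2832+0+12·41·3=4308 → min 1212 | A_2..A_6: k=2: 0+672+12·6·6=1104; k=3: 288+564+12·4·6=1140; k=4: 2256+738+12·41·6=5946; k=5: 780+0+12·3·6=996 → min 996.
Top-level splits: k=1: (A_1..A_1)·(A_2..A_6) → 0+996+12·12·6 = 1860; k=2: (A_1..A_2)·(A_3..A_6) → 864+672+12·6·6 = 1968; k=3: (A_1..A_3)·(A_4..A_6) → 864+564+12·4·6 = 1716; k=4: (A_1..A_4)·(A_5..A_6) → 2832+738+12·41·6 = 6522; k=5: (A_1..A_5)·(A_6..A_6) → 1212+0+12·3·6 = 1428.
Best split is after A_5, i.e. k = 5.

5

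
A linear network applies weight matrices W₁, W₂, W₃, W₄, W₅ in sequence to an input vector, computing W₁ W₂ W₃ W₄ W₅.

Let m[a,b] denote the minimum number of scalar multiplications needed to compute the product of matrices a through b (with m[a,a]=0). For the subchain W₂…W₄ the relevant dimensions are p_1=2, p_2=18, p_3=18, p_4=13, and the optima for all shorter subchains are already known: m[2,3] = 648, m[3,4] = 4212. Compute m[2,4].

1116

m[2,4] = min over k∈[2,3] of m[2,k]+m[k+1,4]+p_{1}·p_k·p_{4}.
k=2: 0 + 4212 + 2·18·13 = 4680; k=3: 648 + 0 + 2·18·13 = 1116.
Minimum: 1116 at k=3.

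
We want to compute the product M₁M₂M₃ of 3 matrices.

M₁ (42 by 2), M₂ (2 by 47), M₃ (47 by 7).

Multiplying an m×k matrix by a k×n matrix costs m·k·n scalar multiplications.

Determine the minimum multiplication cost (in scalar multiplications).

Order (M₁(M₂M₃)): (M₂M₃): 2×47 by 47×7 → 2×7, cost 2·47·7 = 658; (M₁(M₂M₃)): 42×2 by 2×7 → 42×7, cost 42·2·7 = 588; cumulative 1246. Total 1246.
Order ((M₁M₂)M₃): (M₁M₂): 42×2 by 2×47 → 42×47, cost 42·2·47 = 3948; ((M₁M₂)M₃): 42×47 by 47×7 → 42×7, cost 42·47·7 = 13818; cumulative 17766. Total 17766.
Minimum: 1246.

1246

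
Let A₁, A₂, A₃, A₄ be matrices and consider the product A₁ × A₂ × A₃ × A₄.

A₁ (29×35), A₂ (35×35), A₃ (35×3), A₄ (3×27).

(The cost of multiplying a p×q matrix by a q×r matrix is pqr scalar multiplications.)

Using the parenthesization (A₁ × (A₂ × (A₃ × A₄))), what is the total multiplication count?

63315

(A₃ × A₄): 35×3 by 3×27 → 35×27, cost 35·3·27 = 2835
(A₂ × (A₃ × A₄)): 35×35 by 35×27 → 35×27, cost 35·35·27 = 33075; cumulative 35910
(A₁ × (A₂ × (A₃ × A₄))): 29×35 by 35×27 → 29×27, cost 29·35·27 = 27405; cumulative 63315
Total: 63315 scalar multiplications.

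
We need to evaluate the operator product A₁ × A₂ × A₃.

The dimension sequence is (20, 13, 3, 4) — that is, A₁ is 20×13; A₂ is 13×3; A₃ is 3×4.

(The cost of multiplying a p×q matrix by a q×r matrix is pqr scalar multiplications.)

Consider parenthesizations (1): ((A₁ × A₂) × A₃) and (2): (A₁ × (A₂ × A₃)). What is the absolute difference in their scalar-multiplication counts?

176

Order (1) = ((A₁ × A₂) × A₃): (A₁ × A₂): 20×13 by 13×3 → 20×3, cost 20·13·3 = 780; ((A₁ × A₂) × A₃): 20×3 by 3×4 → 20×4, cost 20·3·4 = 240; cumulative 1020. Total 1020.
Order (2) = (A₁ × (A₂ × A₃)): (A₂ × A₃): 13×3 by 3×4 → 13×4, cost 13·3·4 = 156; (A₁ × (A₂ × A₃)): 20×13 by 13×4 → 20×4, cost 20·13·4 = 1040; cumulative 1196. Total 1196.
Difference: |1020 − 1196| = 176.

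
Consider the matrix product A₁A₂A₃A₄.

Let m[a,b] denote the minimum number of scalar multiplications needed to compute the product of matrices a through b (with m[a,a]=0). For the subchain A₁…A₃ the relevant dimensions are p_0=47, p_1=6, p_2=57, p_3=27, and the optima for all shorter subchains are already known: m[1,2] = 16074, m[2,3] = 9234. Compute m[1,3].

m[1,3] = min over k∈[1,2] of m[1,k]+m[k+1,3]+p_{0}·p_k·p_{3}.
k=1: 0 + 9234 + 47·6·27 = 16848; k=2: 16074 + 0 + 47·57·27 = 88407.
Minimum: 16848 at k=1.

16848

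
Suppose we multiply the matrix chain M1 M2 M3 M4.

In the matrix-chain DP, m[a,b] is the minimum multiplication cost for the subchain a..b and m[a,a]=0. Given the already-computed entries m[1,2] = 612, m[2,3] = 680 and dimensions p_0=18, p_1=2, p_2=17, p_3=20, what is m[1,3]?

m[1,3] = min over k∈[1,2] of m[1,k]+m[k+1,3]+p_{0}·p_k·p_{3}.
k=1: 0 + 680 + 18·2·20 = 1400; k=2: 612 + 0 + 18·17·20 = 6732.
Minimum: 1400 at k=1.

1400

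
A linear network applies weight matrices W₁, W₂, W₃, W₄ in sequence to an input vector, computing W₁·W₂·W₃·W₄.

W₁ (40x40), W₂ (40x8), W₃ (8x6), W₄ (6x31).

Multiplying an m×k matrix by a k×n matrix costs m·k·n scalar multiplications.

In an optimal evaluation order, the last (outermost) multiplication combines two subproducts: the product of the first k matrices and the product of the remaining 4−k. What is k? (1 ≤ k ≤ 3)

Adjacent pairs: W₁W₂ = 40·40·8 = 12800; W₂W₃ = 40·8·6 = 1920; W₃W₄ = 8·6·31 = 1488.
Length 3: W₁..W₃: k=1: 0+1920+40·40·6=11520; k=2: 12800+0+40·8·6=14720 → min 11520 | W₂..W₄: k=2: 0+1488+40·8·31=11408; k=3: 1920+0+40·6·31=9360 → min 9360.
Top-level splits: k=1: (W₁..W₁)·(W₂..W₄) → 0+9360+40·40·31 = 58960; k=2: (W₁..W₂)·(W₃..W₄) → 12800+1488+40·8·31 = 24208; k=3: (W₁..W₃)·(W₄..W₄) → 11520+0+40·6·31 = 18960.
Best split is after W₃, i.e. k = 3.

3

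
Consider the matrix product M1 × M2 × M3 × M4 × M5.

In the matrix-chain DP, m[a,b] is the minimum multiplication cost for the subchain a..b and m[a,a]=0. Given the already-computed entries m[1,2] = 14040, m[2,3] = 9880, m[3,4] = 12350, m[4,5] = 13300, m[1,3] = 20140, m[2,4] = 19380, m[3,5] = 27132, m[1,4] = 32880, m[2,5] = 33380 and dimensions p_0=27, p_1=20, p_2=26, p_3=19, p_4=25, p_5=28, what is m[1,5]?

47804

m[1,5] = min over k∈[1,4] of m[1,k]+m[k+1,5]+p_{0}·p_k·p_{5}.
k=1: 0 + 33380 + 27·20·28 = 48500; k=2: 14040 + 27132 + 27·26·28 = 60828; k=3: 20140 + 13300 + 27·19·28 = 47804; k=4: 32880 + 0 + 27·25·28 = 51780.
Minimum: 47804 at k=3.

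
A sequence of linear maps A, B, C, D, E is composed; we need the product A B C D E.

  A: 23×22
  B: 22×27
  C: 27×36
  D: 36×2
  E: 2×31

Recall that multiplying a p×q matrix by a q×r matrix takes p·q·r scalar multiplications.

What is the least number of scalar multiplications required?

Adjacent pairs: AB = 23·22·27 = 13662; BC = 22·27·36 = 21384; CD = 27·36·2 = 1944; DE = 36·2·31 = 2232.
Length 3: A..C: k=1: 0+21384+23·22·36=39600; k=2: 13662+0+23·27·36=36018 → min 36018 | B..D: k=2: 0+1944+22·27·2=3132; k=3: 21384+0+22·36·2=22968 → min 3132 | C..E: k=3: 0+2232+27·36·31=32364; k=4: 1944+0+27·2·31=3618 → min 3618.
Length 4: A..D: k=1: 0+3132+23·22·2=4144; k=2: 13662+1944+23·27·2=16848; k=3: 36018+0+23·36·2=37674 → min 4144 | B..E: k=2: 0+3618+22·27·31=22032; k=3: 21384+2232+22·36·31=48168; k=4: 3132+0+22·2·31=4496 → min 4496.
Length 5: A..E: k=1: 0+4496+23·22·31=20182; k=2: 13662+3618+23·27·31=36531; k=3: 36018+2232+23·36·31=63918; k=4: 4144+0+23·2·31=5570 → min 5570.
Optimal order: ((A (B (C D))) E) with cost 5570.

5570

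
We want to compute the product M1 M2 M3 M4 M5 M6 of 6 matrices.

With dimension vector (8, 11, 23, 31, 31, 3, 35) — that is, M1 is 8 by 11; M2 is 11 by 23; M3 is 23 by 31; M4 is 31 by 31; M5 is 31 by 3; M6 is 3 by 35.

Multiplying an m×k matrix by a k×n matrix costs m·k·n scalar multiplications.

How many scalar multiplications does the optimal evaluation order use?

6885

Adjacent pairs: M1M2 = 8·11·23 = 2024; M2M3 = 11·23·31 = 7843; M3M4 = 23·31·31 = 22103; M4M5 = 31·31·3 = 2883; M5M6 = 31·3·35 = 3255.
Length 3: M1..M3: k=1: 0+7843+8·11·31=10571; k=2: 2024+0+8·23·31=7728 → min 7728 | M2..M4: k=2: 0+22103+11·23·31=29946; k=3: 7843+0+11·31·31=18414 → min 18414 | M3..M5: k=3: 0+2883+23·31·3=5022; k=4: 22103+0+23·31·3=24242 → min 5022 | M4..M6: k=4: 0+3255+31·31·35=36890; k=5: 2883+0+31·3·35=6138 → min 6138.
Length 4: M1..M4: k=1: 0+18414+8·11·31=21142; k=2: 2024+22103+8·23·31=29831; k=3: 7728+0+8·31·31=15416 → min 15416 | M2..M5: k=2: 0+5022+11·23·3=5781; k=3: 7843+2883+11·31·3=11749; k=4: 18414+0+11·31·3=19437 → min 5781 | M3..M6: k=3: 0+6138+23·31·35=31093; k=4: 22103+3255+23·31·35=50313; k=5: 5022+0+23·3·35=7437 → min 7437.
Length 5: M1..M5: k=1: 0+5781+8·11·3=6045; k=2: 2024+5022+8·23·3=7598; k=3: 7728+2883+8·31·3=11355; k=4: 15416+0+8·31·3=16160 → min 6045 | M2..M6: k=2: 0+7437+11·23·35=16292; k=3: 7843+6138+11·31·35=25916; k=4: 18414+3255+11·31·35=33604; k=5: 5781+0+11·3·35=6936 → min 6936.
Length 6: M1..M6: k=1: 0+6936+8·11·35=10016; k=2: 2024+7437+8·23·35=15901; k=3: 7728+6138+8·31·35=22546; k=4: 15416+3255+8·31·35=27351; k=5: 6045+0+8·3·35=6885 → min 6885.
Optimal order: ((M1 (M2 (M3 (M4 M5)))) M6) with cost 6885.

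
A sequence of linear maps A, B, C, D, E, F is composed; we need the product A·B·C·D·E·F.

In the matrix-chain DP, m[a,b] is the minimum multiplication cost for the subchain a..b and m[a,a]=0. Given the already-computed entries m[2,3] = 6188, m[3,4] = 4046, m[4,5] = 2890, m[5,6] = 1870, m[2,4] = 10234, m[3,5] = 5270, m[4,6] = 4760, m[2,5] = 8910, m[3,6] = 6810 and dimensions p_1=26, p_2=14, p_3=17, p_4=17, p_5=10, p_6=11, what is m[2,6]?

10814

m[2,6] = min over k∈[2,5] of m[2,k]+m[k+1,6]+p_{1}·p_k·p_{6}.
k=2: 0 + 6810 + 26·14·11 = 10814; k=3: 6188 + 4760 + 26·17·11 = 15810; k=4: 10234 + 1870 + 26·17·11 = 16966; k=5: 8910 + 0 + 26·10·11 = 11770.
Minimum: 10814 at k=2.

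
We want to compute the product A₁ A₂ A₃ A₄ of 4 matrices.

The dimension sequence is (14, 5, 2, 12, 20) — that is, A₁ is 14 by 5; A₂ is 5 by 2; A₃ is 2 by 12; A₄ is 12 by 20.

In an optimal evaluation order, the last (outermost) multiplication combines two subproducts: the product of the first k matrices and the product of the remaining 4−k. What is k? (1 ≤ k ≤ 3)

2

Adjacent pairs: A₁A₂ = 14·5·2 = 140; A₂A₃ = 5·2·12 = 120; A₃A₄ = 2·12·20 = 480.
Length 3: A₁..A₃: k=1: 0+120+14·5·12=960; k=2: 140+0+14·2·12=476 → min 476 | A₂..A₄: k=2: 0+480+5·2·20=680; k=3: 120+0+5·12·20=1320 → min 680.
Top-level splits: k=1: (A₁..A₁)·(A₂..A₄) → 0+680+14·5·20 = 2080; k=2: (A₁..A₂)·(A₃..A₄) → 140+480+14·2·20 = 1180; k=3: (A₁..A₃)·(A₄..A₄) → 476+0+14·12·20 = 3836.
Best split is after A₂, i.e. k = 2.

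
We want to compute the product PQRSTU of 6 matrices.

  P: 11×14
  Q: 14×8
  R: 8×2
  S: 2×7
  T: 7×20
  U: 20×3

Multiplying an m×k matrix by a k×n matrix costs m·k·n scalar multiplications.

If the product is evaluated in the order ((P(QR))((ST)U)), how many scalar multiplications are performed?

(QR): 14×8 by 8×2 → 14×2, cost 14·8·2 = 224
(P(QR)): 11×14 by 14×2 → 11×2, cost 11·14·2 = 308; cumulative 532
(ST): 2×7 by 7×20 → 2×20, cost 2·7·20 = 280
((ST)U): 2×20 by 20×3 → 2×3, cost 2·20·3 = 120; cumulative 400
((P(QR))((ST)U)): 11×2 by 2×3 → 11×3, cost 11·2·3 = 66; cumulative 998
Total: 998 scalar multiplications.

998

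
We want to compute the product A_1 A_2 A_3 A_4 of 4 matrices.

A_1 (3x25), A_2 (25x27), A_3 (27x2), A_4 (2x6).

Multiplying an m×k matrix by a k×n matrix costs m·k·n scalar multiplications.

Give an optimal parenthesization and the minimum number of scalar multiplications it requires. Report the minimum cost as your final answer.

Adjacent pairs: A_1A_2 = 3·25·27 = 2025; A_2A_3 = 25·27·2 = 1350; A_3A_4 = 27·2·6 = 324.
Length 3: A_1..A_3: k=1: 0+1350+3·25·2=1500; k=2: 2025+0+3·27·2=2187 → min 1500 | A_2..A_4: k=2: 0+324+25·27·6=4374; k=3: 1350+0+25·2·6=1650 → min 1650.
Length 4: A_1..A_4: k=1: 0+1650+3·25·6=2100; k=2: 2025+324+3·27·6=2835; k=3: 1500+0+3·2·6=1536 → min 1536.
Optimal parenthesization: ((A_1 (A_2 A_3)) A_4) with cost 1536.

1536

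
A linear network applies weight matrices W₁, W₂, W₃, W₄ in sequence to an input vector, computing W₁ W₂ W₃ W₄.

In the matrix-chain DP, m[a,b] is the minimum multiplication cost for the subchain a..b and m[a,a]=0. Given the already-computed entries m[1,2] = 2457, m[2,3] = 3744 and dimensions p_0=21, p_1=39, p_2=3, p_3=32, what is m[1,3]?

4473

m[1,3] = min over k∈[1,2] of m[1,k]+m[k+1,3]+p_{0}·p_k·p_{3}.
k=1: 0 + 3744 + 21·39·32 = 29952; k=2: 2457 + 0 + 21·3·32 = 4473.
Minimum: 4473 at k=2.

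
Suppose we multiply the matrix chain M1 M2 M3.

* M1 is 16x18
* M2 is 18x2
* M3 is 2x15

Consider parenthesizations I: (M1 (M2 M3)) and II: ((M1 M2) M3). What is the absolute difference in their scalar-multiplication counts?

3804

Order I = (M1 (M2 M3)): (M2 M3): 18×2 by 2×15 → 18×15, cost 18·2·15 = 540; (M1 (M2 M3)): 16×18 by 18×15 → 16×15, cost 16·18·15 = 4320; cumulative 4860. Total 4860.
Order II = ((M1 M2) M3): (M1 M2): 16×18 by 18×2 → 16×2, cost 16·18·2 = 576; ((M1 M2) M3): 16×2 by 2×15 → 16×15, cost 16·2·15 = 480; cumulative 1056. Total 1056.
Difference: |4860 − 1056| = 3804.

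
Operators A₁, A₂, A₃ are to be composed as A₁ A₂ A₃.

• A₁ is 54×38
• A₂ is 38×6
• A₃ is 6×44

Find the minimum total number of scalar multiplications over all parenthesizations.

26568

Order (A₁ (A₂ A₃)): (A₂ A₃): 38×6 by 6×44 → 38×44, cost 38·6·44 = 10032; (A₁ (A₂ A₃)): 54×38 by 38×44 → 54×44, cost 54·38·44 = 90288; cumulative 100320. Total 100320.
Order ((A₁ A₂) A₃): (A₁ A₂): 54×38 by 38×6 → 54×6, cost 54·38·6 = 12312; ((A₁ A₂) A₃): 54×6 by 6×44 → 54×44, cost 54·6·44 = 14256; cumulative 26568. Total 26568.
Minimum: 26568.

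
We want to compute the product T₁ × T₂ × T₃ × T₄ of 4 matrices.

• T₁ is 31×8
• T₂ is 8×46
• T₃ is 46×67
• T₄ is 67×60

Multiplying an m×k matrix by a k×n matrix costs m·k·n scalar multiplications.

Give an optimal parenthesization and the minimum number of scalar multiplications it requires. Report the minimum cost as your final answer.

71696

Adjacent pairs: T₁T₂ = 31·8·46 = 11408; T₂T₃ = 8·46·67 = 24656; T₃T₄ = 46·67·60 = 184920.
Length 3: T₁..T₃: k=1: 0+24656+31·8·67=41272; k=2: 11408+0+31·46·67=106950 → min 41272 | T₂..T₄: k=2: 0+184920+8·46·60=207000; k=3: 24656+0+8·67·60=56816 → min 56816.
Length 4: T₁..T₄: k=1: 0+56816+31·8·60=71696; k=2: 11408+184920+31·46·60=281888; k=3: 41272+0+31·67·60=165892 → min 71696.
Optimal parenthesization: (T₁ × ((T₂ × T₃) × T₄)) with cost 71696.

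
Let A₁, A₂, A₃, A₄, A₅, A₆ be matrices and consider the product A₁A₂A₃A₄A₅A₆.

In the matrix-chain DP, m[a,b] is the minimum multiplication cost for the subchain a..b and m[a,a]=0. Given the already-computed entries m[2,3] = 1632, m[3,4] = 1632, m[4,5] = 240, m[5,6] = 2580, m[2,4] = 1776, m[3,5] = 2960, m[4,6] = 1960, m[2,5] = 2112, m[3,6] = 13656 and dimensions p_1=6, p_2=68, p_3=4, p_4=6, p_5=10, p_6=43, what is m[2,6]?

4624

m[2,6] = min over k∈[2,5] of m[2,k]+m[k+1,6]+p_{1}·p_k·p_{6}.
k=2: 0 + 13656 + 6·68·43 = 31200; k=3: 1632 + 1960 + 6·4·43 = 4624; k=4: 1776 + 2580 + 6·6·43 = 5904; k=5: 2112 + 0 + 6·10·43 = 4692.
Minimum: 4624 at k=3.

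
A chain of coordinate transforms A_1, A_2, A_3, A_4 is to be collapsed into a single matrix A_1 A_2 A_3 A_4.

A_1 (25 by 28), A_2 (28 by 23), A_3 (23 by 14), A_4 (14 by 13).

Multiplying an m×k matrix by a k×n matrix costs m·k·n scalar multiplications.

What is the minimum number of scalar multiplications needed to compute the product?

21658

Adjacent pairs: A_1A_2 = 25·28·23 = 16100; A_2A_3 = 28·23·14 = 9016; A_3A_4 = 23·14·13 = 4186.
Length 3: A_1..A_3: k=1: 0+9016+25·28·14=18816; k=2: 16100+0+25·23·14=24150 → min 18816 | A_2..A_4: k=2: 0+4186+28·23·13=12558; k=3: 9016+0+28·14·13=14112 → min 12558.
Length 4: A_1..A_4: k=1: 0+12558+25·28·13=21658; k=2: 16100+4186+25·23·13=27761; k=3: 18816+0+25·14·13=23366 → min 21658.
Optimal order: (A_1 (A_2 (A_3 A_4))) with cost 21658.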